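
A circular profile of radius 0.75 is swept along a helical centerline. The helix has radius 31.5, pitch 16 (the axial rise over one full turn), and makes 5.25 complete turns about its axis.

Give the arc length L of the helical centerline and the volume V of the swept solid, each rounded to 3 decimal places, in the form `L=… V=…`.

L=1042.472 V=1842.199

2πR = 2π·31.5 = 197.920337
per-turn = √(197.920337² + 16²) = √(39172.4599 + 256) = √39428.4599 = 198.566009
L = 5.25 × 198.566009 = 1042.471546
V = π·0.75² × L = 1.767146 × 1042.471546 = 1842.199285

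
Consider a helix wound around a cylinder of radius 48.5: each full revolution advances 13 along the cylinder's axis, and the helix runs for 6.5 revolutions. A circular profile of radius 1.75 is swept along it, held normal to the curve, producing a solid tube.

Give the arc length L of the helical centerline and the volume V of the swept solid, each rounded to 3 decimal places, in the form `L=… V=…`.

L=1982.576 V=19074.614

2πR = 2π·48.5 = 304.734487
per-turn = √(304.734487² + 13²) = √(92863.1078 + 169) = √93032.1078 = 305.011652
L = 6.5 × 305.011652 = 1982.575738
V = π·1.75² × L = 9.621128 × 1982.575738 = 19074.613952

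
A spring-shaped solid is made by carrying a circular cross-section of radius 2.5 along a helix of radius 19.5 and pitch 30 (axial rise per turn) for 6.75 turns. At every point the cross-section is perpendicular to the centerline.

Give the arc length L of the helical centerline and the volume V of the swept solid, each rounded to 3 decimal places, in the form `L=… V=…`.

L=851.455 V=16718.277

2πR = 2π·19.5 = 122.522113
per-turn = √(122.522113² + 30²) = √(15011.6683 + 900) = √15911.6683 = 126.141461
L = 6.75 × 126.141461 = 851.454865
V = π·2.5² × L = 19.634954 × 851.454865 = 16718.277174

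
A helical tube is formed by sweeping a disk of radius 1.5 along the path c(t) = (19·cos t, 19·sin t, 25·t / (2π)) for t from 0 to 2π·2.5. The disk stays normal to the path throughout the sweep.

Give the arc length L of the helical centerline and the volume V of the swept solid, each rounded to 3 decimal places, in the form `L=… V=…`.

2πR = 2π·19 = 119.380521
per-turn = √(119.380521² + 25²) = √(14251.7088 + 625) = √14876.7088 = 121.970114
L = 2.5 × 121.970114 = 304.925285
V = π·1.5² × L = 7.068583 × 304.925285 = 2155.389833

L=304.925 V=2155.390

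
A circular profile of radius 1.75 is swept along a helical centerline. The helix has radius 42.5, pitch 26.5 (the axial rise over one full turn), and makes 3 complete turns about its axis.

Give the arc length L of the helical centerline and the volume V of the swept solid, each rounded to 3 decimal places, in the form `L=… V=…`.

L=805.041 V=7745.404

2πR = 2π·42.5 = 267.035376
per-turn = √(267.035376² + 26.5²) = √(71307.8918 + 702.25) = √72010.1418 = 268.347055
L = 3 × 268.347055 = 805.041164
V = π·1.75² × L = 9.621128 × 805.041164 = 7745.403686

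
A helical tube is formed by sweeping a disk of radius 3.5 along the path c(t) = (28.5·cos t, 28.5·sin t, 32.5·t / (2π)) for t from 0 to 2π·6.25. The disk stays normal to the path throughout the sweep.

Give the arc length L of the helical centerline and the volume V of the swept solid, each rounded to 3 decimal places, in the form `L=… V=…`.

2πR = 2π·28.5 = 179.070781
per-turn = √(179.070781² + 32.5²) = √(32066.3447 + 1056.25) = √33122.5947 = 181.996139
L = 6.25 × 181.996139 = 1137.475870
V = π·3.5² × L = 38.484510 × 1137.475870 = 43775.201511

L=1137.476 V=43775.202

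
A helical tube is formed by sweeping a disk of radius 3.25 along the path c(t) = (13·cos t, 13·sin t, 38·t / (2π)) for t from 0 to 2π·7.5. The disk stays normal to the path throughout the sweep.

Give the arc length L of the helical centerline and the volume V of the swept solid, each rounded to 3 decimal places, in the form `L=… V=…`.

L=675.660 V=22420.481

2πR = 2π·13 = 81.681409
per-turn = √(81.681409² + 38²) = √(6671.8526 + 1444) = √8115.8526 = 90.088027
L = 7.5 × 90.088027 = 675.660201
V = π·3.25² × L = 33.183072 × 675.660201 = 22420.481373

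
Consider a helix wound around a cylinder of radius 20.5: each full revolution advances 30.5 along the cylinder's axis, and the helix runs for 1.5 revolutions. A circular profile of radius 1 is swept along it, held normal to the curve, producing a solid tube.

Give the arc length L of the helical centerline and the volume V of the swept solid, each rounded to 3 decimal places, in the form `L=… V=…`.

L=198.551 V=623.765

2πR = 2π·20.5 = 128.805299
per-turn = √(128.805299² + 30.5²) = √(16590.8050 + 930.25) = √17521.0550 = 132.367122
L = 1.5 × 132.367122 = 198.550683
V = π·1² × L = 3.141593 × 198.550683 = 623.765367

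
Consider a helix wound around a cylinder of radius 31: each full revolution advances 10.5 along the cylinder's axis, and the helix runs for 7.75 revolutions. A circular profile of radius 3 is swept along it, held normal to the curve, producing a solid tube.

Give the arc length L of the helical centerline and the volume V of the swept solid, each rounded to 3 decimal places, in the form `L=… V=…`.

L=1511.727 V=42743.075

2πR = 2π·31 = 194.778745
per-turn = √(194.778745² + 10.5²) = √(37938.7593 + 110.25) = √38049.0093 = 195.061553
L = 7.75 × 195.061553 = 1511.727033
V = π·3² × L = 28.274334 × 1511.727033 = 42743.074869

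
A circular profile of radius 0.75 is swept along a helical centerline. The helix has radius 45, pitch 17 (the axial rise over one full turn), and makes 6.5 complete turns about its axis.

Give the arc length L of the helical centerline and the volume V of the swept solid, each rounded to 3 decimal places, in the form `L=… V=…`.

L=1841.151 V=3253.582

2πR = 2π·45 = 282.743339
per-turn = √(282.743339² + 17²) = √(79943.7956 + 289) = √80232.7956 = 283.253942
L = 6.5 × 283.253942 = 1841.150623
V = π·0.75² × L = 1.767146 × 1841.150623 = 3253.581715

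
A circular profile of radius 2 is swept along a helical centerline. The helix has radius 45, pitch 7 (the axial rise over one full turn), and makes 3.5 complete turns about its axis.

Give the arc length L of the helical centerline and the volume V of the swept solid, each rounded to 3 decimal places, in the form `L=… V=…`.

L=989.905 V=12439.512

2πR = 2π·45 = 282.743339
per-turn = √(282.743339² + 7²) = √(79943.7956 + 49) = √79992.7956 = 282.829977
L = 3.5 × 282.829977 = 989.904918
V = π·2² × L = 12.566371 × 989.904918 = 12439.512073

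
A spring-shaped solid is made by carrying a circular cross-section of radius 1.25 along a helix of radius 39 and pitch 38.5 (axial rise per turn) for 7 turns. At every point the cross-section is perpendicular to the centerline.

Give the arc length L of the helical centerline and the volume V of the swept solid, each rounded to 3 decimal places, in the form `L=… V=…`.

L=1736.352 V=8523.296

2πR = 2π·39 = 245.044227
per-turn = √(245.044227² + 38.5²) = √(60046.6732 + 1482.25) = √61528.9232 = 248.050243
L = 7 × 248.050243 = 1736.351703
V = π·1.25² × L = 4.908739 × 1736.351703 = 8523.296490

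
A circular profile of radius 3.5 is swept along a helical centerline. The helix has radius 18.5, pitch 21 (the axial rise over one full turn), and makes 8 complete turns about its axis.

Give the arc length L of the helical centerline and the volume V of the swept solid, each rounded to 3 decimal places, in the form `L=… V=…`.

2πR = 2π·18.5 = 116.238928
per-turn = √(116.238928² + 21²) = √(13511.4884 + 441) = √13952.4884 = 118.120652
L = 8 × 118.120652 = 944.965216
V = π·3.5² × L = 38.484510 × 944.965216 = 36366.523306

L=944.965 V=36366.523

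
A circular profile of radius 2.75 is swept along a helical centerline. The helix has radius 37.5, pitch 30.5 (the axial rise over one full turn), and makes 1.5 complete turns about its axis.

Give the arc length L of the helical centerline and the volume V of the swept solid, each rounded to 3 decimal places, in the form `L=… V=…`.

2πR = 2π·37.5 = 235.619449
per-turn = √(235.619449² + 30.5²) = √(55516.5248 + 930.25) = √56446.7748 = 237.585300
L = 1.5 × 237.585300 = 356.377950
V = π·2.75² × L = 23.758294 × 356.377950 = 8466.932268

L=356.378 V=8466.932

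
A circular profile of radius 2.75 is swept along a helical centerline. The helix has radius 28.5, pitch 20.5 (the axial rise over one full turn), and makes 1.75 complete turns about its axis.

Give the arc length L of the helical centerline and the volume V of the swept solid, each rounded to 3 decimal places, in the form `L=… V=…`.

L=315.421 V=7493.857

2πR = 2π·28.5 = 179.070781
per-turn = √(179.070781² + 20.5²) = √(32066.3447 + 420.25) = √32486.5947 = 180.240380
L = 1.75 × 180.240380 = 315.420666
V = π·2.75² × L = 23.758294 × 315.420666 = 7493.857046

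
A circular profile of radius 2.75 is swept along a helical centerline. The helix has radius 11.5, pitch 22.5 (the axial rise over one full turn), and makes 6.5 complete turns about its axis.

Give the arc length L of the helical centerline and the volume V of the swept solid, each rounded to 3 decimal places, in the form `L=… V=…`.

L=491.912 V=11686.985

2πR = 2π·11.5 = 72.256631
per-turn = √(72.256631² + 22.5²) = √(5221.0207 + 506.25) = √5727.2707 = 75.678734
L = 6.5 × 75.678734 = 491.911769
V = π·2.75² × L = 23.758294 × 491.911769 = 11686.984643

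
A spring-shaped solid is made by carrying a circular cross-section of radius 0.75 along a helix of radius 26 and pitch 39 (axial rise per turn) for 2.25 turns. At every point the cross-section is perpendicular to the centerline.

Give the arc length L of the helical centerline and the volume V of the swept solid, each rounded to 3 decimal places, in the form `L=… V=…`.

L=377.896 V=667.797

2πR = 2π·26 = 163.362818
per-turn = √(163.362818² + 39²) = √(26687.4103 + 1521) = √28208.4103 = 167.953596
L = 2.25 × 167.953596 = 377.895590
V = π·0.75² × L = 1.767146 × 377.895590 = 667.796631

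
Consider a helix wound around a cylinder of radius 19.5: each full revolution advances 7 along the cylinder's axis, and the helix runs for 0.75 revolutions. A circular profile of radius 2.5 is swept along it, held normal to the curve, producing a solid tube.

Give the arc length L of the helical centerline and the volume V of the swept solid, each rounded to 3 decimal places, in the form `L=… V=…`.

2πR = 2π·19.5 = 122.522113
per-turn = √(122.522113² + 7²) = √(15011.6683 + 49) = √15060.6683 = 122.721914
L = 0.75 × 122.721914 = 92.041436
V = π·2.5² × L = 19.634954 × 92.041436 = 1807.229367

L=92.041 V=1807.229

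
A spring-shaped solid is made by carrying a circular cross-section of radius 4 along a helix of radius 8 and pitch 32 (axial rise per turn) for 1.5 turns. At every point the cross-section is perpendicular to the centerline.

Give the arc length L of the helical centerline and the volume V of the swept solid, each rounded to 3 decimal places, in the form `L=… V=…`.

2πR = 2π·8 = 50.265482
per-turn = √(50.265482² + 32²) = √(2526.6187 + 1024) = √3550.6187 = 59.587068
L = 1.5 × 59.587068 = 89.380603
V = π·4² × L = 50.265482 × 89.380603 = 4492.759116

L=89.381 V=4492.759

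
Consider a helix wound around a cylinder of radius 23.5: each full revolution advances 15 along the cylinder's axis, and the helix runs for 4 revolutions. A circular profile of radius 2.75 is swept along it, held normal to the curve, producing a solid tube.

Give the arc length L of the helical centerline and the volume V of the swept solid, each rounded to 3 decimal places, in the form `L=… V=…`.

2πR = 2π·23.5 = 147.654855
per-turn = √(147.654855² + 15²) = √(21801.9561 + 225) = √22026.9561 = 148.414811
L = 4 × 148.414811 = 593.659244
V = π·2.75² × L = 23.758294 × 593.659244 = 14104.331117

L=593.659 V=14104.331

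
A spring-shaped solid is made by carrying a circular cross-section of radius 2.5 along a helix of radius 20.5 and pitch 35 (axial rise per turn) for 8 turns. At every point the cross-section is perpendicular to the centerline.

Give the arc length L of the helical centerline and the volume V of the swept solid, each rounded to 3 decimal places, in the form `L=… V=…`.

2πR = 2π·20.5 = 128.805299
per-turn = √(128.805299² + 35²) = √(16590.8050 + 1225) = √17815.8050 = 133.475859
L = 8 × 133.475859 = 1067.806874
V = π·2.5² × L = 19.634954 × 1067.806874 = 20966.338940

L=1067.807 V=20966.339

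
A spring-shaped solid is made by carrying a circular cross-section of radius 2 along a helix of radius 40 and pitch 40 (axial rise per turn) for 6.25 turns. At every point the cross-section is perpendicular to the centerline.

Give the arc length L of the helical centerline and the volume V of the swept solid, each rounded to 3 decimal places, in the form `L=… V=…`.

2πR = 2π·40 = 251.327412
per-turn = √(251.327412² + 40²) = √(63165.4682 + 1600) = √64765.4682 = 254.490605
L = 6.25 × 254.490605 = 1590.566283
V = π·2² × L = 12.566371 × 1590.566283 = 19987.645398

L=1590.566 V=19987.645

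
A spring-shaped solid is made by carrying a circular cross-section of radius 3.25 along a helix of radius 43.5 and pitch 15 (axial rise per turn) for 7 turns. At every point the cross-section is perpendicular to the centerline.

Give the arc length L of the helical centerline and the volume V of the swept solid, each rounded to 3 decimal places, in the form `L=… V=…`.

2πR = 2π·43.5 = 273.318561
per-turn = √(273.318561² + 15²) = √(74703.0357 + 225) = √74928.0357 = 273.729859
L = 7 × 273.729859 = 1916.109013
V = π·3.25² × L = 33.183072 × 1916.109013 = 63582.384113

L=1916.109 V=63582.384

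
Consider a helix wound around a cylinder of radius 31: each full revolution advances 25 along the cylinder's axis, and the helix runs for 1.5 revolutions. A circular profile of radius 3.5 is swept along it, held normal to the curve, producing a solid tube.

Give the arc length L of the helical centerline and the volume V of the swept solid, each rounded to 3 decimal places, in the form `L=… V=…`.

2πR = 2π·31 = 194.778745
per-turn = √(194.778745² + 25²) = √(37938.7593 + 625) = √38563.7593 = 196.376575
L = 1.5 × 196.376575 = 294.564863
V = π·3.5² × L = 38.484510 × 294.564863 = 11336.184414

L=294.565 V=11336.184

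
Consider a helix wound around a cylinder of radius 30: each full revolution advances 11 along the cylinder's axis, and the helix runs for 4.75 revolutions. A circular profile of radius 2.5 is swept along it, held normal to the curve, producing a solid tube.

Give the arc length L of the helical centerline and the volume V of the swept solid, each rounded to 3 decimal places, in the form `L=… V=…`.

L=896.877 V=17610.142

2πR = 2π·30 = 188.495559
per-turn = √(188.495559² + 11²) = √(35530.5758 + 121) = √35651.5758 = 188.816249
L = 4.75 × 188.816249 = 896.877182
V = π·2.5² × L = 19.634954 × 896.877182 = 17610.142293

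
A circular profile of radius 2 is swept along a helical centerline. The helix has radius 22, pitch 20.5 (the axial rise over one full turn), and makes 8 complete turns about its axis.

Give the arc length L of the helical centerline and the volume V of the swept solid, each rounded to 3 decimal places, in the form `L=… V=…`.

2πR = 2π·22 = 138.230077
per-turn = √(138.230077² + 20.5²) = √(19107.5541 + 420.25) = √19527.8041 = 139.741920
L = 8 × 139.741920 = 1117.935358
V = π·2² × L = 12.566371 × 1117.935358 = 14048.390026

L=1117.935 V=14048.390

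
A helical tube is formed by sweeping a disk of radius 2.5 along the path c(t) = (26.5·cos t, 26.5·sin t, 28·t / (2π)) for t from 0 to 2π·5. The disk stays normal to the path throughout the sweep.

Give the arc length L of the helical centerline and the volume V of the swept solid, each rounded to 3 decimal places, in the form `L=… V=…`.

L=844.211 V=16576.053

2πR = 2π·26.5 = 166.504411
per-turn = √(166.504411² + 28²) = √(27723.7188 + 784) = √28507.7188 = 168.842290
L = 5 × 168.842290 = 844.211448
V = π·2.5² × L = 19.634954 × 844.211448 = 16576.053021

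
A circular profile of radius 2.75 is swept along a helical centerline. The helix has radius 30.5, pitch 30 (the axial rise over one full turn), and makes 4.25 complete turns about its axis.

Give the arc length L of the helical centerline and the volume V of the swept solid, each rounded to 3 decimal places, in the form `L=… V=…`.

2πR = 2π·30.5 = 191.637152
per-turn = √(191.637152² + 30²) = √(36724.7980 + 900) = √37624.7980 = 193.971127
L = 4.25 × 193.971127 = 824.377288
V = π·2.75² × L = 23.758294 × 824.377288 = 19585.798347

L=824.377 V=19585.798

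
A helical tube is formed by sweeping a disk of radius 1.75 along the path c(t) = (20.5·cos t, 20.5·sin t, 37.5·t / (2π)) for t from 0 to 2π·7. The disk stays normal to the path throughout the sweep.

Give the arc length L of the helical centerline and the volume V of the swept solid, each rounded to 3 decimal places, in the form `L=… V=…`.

2πR = 2π·20.5 = 128.805299
per-turn = √(128.805299² + 37.5²) = √(16590.8050 + 1406.25) = √17997.0550 = 134.153103
L = 7 × 134.153103 = 939.071720
V = π·1.75² × L = 9.621128 × 939.071720 = 9034.928749

L=939.072 V=9034.929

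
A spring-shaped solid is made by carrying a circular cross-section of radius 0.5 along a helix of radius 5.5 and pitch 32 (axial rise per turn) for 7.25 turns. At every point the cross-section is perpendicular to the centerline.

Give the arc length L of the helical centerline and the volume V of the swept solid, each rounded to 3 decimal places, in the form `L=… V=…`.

2πR = 2π·5.5 = 34.557519
per-turn = √(34.557519² + 32²) = √(1194.2221 + 1024) = √2218.2221 = 47.098006
L = 7.25 × 47.098006 = 341.460541
V = π·0.5² × L = 0.785398 × 341.460541 = 268.182482

L=341.461 V=268.182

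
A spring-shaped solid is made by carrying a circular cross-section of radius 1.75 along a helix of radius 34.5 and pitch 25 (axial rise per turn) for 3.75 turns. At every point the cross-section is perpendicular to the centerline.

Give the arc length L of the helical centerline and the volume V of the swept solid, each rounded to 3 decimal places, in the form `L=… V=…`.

L=818.275 V=7872.731

2πR = 2π·34.5 = 216.769893
per-turn = √(216.769893² + 25²) = √(46989.1866 + 625) = √47614.1866 = 218.206752
L = 3.75 × 218.206752 = 818.275319
V = π·1.75² × L = 9.621128 × 818.275319 = 7872.731180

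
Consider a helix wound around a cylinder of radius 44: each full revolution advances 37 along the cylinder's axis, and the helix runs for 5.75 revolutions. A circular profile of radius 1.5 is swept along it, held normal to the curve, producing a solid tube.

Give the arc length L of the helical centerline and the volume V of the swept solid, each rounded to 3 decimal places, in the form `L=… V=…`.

L=1603.819 V=11336.731

2πR = 2π·44 = 276.460154
per-turn = √(276.460154² + 37²) = √(76430.2165 + 1369) = √77799.2165 = 278.925109
L = 5.75 × 278.925109 = 1603.819377
V = π·1.5² × L = 7.068583 × 1603.819377 = 11336.731140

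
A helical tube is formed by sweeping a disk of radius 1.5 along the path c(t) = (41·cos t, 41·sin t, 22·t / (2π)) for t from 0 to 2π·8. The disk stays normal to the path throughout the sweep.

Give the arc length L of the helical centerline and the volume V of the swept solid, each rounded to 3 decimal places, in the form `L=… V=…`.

L=2068.386 V=14620.562

2πR = 2π·41 = 257.610598
per-turn = √(257.610598² + 22²) = √(66363.2200 + 484) = √66847.2200 = 258.548293
L = 8 × 258.548293 = 2068.386347
V = π·1.5² × L = 7.068583 × 2068.386347 = 14620.561542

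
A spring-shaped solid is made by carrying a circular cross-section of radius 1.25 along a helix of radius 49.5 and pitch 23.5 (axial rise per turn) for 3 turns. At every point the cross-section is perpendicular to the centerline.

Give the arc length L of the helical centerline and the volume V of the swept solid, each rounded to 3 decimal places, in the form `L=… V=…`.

2πR = 2π·49.5 = 311.017673
per-turn = √(311.017673² + 23.5²) = √(96731.9927 + 552.25) = √97284.2427 = 311.904220
L = 3 × 311.904220 = 935.712661
V = π·1.25² × L = 4.908739 × 935.712661 = 4593.168786

L=935.713 V=4593.169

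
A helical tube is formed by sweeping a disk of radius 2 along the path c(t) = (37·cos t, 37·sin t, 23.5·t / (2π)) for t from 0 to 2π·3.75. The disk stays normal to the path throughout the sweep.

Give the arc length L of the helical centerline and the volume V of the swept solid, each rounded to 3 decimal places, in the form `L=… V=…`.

2πR = 2π·37 = 232.477856
per-turn = √(232.477856² + 23.5²) = √(54045.9537 + 552.25) = √54598.2037 = 233.662585
L = 3.75 × 233.662585 = 876.234694
V = π·2² × L = 12.566371 × 876.234694 = 11011.089914

L=876.235 V=11011.090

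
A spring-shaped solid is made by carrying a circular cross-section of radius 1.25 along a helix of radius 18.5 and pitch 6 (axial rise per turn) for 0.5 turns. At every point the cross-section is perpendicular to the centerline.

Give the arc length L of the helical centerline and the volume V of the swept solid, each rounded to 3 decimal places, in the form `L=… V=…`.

L=58.197 V=285.673

2πR = 2π·18.5 = 116.238928
per-turn = √(116.238928² + 6²) = √(13511.4884 + 36) = √13547.4884 = 116.393679
L = 0.5 × 116.393679 = 58.196839
V = π·1.25² × L = 4.908739 × 58.196839 = 285.673067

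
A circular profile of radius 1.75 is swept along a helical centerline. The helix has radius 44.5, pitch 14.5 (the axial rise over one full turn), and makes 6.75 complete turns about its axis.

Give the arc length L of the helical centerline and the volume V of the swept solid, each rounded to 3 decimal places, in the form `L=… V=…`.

2πR = 2π·44.5 = 279.601746
per-turn = √(279.601746² + 14.5²) = √(78177.1365 + 210.25) = √78387.3865 = 279.977475
L = 6.75 × 279.977475 = 1889.847956
V = π·1.75² × L = 9.621128 × 1889.847956 = 18182.468140

L=1889.848 V=18182.468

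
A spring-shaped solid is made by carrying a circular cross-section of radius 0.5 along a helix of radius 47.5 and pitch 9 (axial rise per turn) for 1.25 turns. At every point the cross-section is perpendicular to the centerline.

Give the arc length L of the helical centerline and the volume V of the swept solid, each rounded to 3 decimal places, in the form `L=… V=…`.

L=373.234 V=293.137

2πR = 2π·47.5 = 298.451302
per-turn = √(298.451302² + 9²) = √(89073.1797 + 81) = √89154.1797 = 298.586972
L = 1.25 × 298.586972 = 373.233715
V = π·0.5² × L = 0.785398 × 373.233715 = 293.137074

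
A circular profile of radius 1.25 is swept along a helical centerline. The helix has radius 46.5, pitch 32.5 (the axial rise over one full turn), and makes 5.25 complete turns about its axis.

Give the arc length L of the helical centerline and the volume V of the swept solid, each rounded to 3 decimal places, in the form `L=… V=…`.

L=1543.343 V=7575.869

2πR = 2π·46.5 = 292.168117
per-turn = √(292.168117² + 32.5²) = √(85362.2085 + 1056.25) = √86418.4585 = 293.970166
L = 5.25 × 293.970166 = 1543.343371
V = π·1.25² × L = 4.908739 × 1543.343371 = 7575.869058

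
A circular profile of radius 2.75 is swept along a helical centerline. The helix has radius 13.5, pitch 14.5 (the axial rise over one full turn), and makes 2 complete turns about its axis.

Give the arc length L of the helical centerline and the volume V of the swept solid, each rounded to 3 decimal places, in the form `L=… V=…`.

L=172.107 V=4088.965

2πR = 2π·13.5 = 84.823002
per-turn = √(84.823002² + 14.5²) = √(7194.9416 + 210.25) = √7405.1916 = 86.053423
L = 2 × 86.053423 = 172.106846
V = π·2.75² × L = 23.758294 × 172.106846 = 4088.965122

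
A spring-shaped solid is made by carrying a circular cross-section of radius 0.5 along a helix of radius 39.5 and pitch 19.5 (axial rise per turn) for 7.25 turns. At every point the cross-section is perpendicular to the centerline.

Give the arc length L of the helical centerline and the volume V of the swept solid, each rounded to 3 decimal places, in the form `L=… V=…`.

L=1804.893 V=1417.559

2πR = 2π·39.5 = 248.185820
per-turn = √(248.185820² + 19.5²) = √(61596.2011 + 380.25) = √61976.4511 = 248.950700
L = 7.25 × 248.950700 = 1804.892576
V = π·0.5² × L = 0.785398 × 1804.892576 = 1417.559314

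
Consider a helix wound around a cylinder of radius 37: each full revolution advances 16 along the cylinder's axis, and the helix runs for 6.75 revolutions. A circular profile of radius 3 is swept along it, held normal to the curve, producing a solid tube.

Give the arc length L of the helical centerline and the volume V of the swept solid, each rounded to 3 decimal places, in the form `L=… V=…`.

2πR = 2π·37 = 232.477856
per-turn = √(232.477856² + 16²) = √(54045.9537 + 256) = √54301.9537 = 233.027796
L = 6.75 × 233.027796 = 1572.937623
V = π·3² × L = 28.274334 × 1572.937623 = 44473.763525

L=1572.938 V=44473.764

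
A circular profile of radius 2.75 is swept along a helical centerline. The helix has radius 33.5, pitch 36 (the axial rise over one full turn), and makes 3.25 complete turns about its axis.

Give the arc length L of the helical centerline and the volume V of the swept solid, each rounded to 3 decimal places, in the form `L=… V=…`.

2πR = 2π·33.5 = 210.486708
per-turn = √(210.486708² + 36²) = √(44304.6542 + 1296) = √45600.6542 = 213.543097
L = 3.25 × 213.543097 = 694.015064
V = π·2.75² × L = 23.758294 × 694.015064 = 16488.614246

L=694.015 V=16488.614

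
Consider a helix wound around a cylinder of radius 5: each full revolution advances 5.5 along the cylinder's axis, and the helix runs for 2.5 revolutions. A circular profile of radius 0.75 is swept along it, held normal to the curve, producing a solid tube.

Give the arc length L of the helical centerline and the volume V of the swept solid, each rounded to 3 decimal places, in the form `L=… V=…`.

2πR = 2π·5 = 31.415927
per-turn = √(31.415927² + 5.5²) = √(986.9604 + 30.25) = √1017.2104 = 31.893737
L = 2.5 × 31.893737 = 79.734342
V = π·0.75² × L = 1.767146 × 79.734342 = 140.902212

L=79.734 V=140.902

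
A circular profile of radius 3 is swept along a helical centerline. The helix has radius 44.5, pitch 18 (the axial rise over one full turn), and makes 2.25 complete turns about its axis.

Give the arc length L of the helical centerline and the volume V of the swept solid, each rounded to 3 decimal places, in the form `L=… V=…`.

2πR = 2π·44.5 = 279.601746
per-turn = √(279.601746² + 18²) = √(78177.1365 + 324) = √78501.1365 = 280.180543
L = 2.25 × 280.180543 = 630.406221
V = π·3² × L = 28.274334 × 630.406221 = 17824.315971

L=630.406 V=17824.316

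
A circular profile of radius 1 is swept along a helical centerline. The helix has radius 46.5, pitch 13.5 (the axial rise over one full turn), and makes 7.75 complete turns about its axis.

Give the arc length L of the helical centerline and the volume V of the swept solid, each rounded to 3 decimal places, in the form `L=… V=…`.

L=2266.719 V=7121.107

2πR = 2π·46.5 = 292.168117
per-turn = √(292.168117² + 13.5²) = √(85362.2085 + 182.25) = √85544.4585 = 292.479843
L = 7.75 × 292.479843 = 2266.718782
V = π·1² × L = 3.141593 × 2266.718782 = 7121.107073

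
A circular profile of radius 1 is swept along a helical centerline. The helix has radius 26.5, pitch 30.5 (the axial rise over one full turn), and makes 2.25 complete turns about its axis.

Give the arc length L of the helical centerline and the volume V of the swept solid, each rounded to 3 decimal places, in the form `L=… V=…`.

2πR = 2π·26.5 = 166.504411
per-turn = √(166.504411² + 30.5²) = √(27723.7188 + 930.25) = √28653.9688 = 169.274832
L = 2.25 × 169.274832 = 380.868372
V = π·1² × L = 3.141593 × 380.868372 = 1196.533280

L=380.868 V=1196.533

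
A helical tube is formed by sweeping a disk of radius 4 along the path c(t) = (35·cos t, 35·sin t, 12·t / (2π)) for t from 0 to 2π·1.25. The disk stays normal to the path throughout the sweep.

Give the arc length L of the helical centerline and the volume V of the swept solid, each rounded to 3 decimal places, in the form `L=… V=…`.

L=275.298 V=13838.002

2πR = 2π·35 = 219.911486
per-turn = √(219.911486² + 12²) = √(48361.0616 + 144) = √48505.0616 = 220.238647
L = 1.25 × 220.238647 = 275.298309
V = π·4² × L = 50.265482 × 275.298309 = 13838.002299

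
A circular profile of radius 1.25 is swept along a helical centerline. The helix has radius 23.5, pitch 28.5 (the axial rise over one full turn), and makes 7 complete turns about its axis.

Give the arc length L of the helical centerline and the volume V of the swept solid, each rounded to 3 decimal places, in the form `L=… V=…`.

2πR = 2π·23.5 = 147.654855
per-turn = √(147.654855² + 28.5²) = √(21801.9561 + 812.25) = √22614.2061 = 150.380205
L = 7 × 150.380205 = 1052.661437
V = π·1.25² × L = 4.908739 × 1052.661437 = 5167.239743

L=1052.661 V=5167.240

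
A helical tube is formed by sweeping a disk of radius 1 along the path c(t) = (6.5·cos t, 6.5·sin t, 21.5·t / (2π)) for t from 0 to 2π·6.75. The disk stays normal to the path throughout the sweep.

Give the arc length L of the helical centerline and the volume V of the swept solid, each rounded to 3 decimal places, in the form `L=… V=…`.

L=311.541 V=978.735

2πR = 2π·6.5 = 40.840704
per-turn = √(40.840704² + 21.5²) = √(1667.9631 + 462.25) = √2130.2131 = 46.154232
L = 6.75 × 46.154232 = 311.541067
V = π·1² × L = 3.141593 × 311.541067 = 978.735127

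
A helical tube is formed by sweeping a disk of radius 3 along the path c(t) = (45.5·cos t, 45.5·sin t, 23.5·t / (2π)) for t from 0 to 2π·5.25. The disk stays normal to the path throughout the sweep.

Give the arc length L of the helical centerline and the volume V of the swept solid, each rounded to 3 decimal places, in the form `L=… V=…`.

2πR = 2π·45.5 = 285.884931
per-turn = √(285.884931² + 23.5²) = √(81730.1940 + 552.25) = √82282.4440 = 286.849166
L = 5.25 × 286.849166 = 1505.958122
V = π·3² × L = 28.274334 × 1505.958122 = 42579.962743

L=1505.958 V=42579.963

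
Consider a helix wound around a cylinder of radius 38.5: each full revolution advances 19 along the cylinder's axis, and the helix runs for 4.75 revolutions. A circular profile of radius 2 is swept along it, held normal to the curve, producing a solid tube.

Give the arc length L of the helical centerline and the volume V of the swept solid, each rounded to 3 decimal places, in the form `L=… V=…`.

2πR = 2π·38.5 = 241.902634
per-turn = √(241.902634² + 19²) = √(58516.8845 + 361) = √58877.8845 = 242.647655
L = 4.75 × 242.647655 = 1152.576361
V = π·2² × L = 12.566371 × 1152.576361 = 14483.701719

L=1152.576 V=14483.702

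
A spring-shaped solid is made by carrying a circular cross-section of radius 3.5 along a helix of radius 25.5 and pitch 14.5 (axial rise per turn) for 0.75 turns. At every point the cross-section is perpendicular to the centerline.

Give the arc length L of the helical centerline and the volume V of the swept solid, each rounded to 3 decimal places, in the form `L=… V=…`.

2πR = 2π·25.5 = 160.221225
per-turn = √(160.221225² + 14.5²) = √(25670.8410 + 210.25) = √25881.0910 = 160.876011
L = 0.75 × 160.876011 = 120.657009
V = π·3.5² × L = 38.484510 × 120.657009 = 4643.425853

L=120.657 V=4643.426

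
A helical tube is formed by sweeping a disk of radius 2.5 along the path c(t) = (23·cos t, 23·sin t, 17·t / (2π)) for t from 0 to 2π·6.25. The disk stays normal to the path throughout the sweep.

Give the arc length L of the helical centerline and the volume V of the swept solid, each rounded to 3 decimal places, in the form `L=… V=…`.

2πR = 2π·23 = 144.513262
per-turn = √(144.513262² + 17²) = √(20884.0829 + 289) = √21173.0829 = 145.509735
L = 6.25 × 145.509735 = 909.435842
V = π·2.5² × L = 19.634954 × 909.435842 = 17856.731007

L=909.436 V=17856.731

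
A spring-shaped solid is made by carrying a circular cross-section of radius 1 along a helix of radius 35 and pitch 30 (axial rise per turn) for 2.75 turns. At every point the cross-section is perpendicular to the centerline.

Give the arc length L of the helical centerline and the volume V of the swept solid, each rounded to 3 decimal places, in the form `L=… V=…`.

L=610.358 V=1917.496

2πR = 2π·35 = 219.911486
per-turn = √(219.911486² + 30²) = √(48361.0616 + 900) = √49261.0616 = 221.948331
L = 2.75 × 221.948331 = 610.357910
V = π·1² × L = 3.141593 × 610.357910 = 1917.495926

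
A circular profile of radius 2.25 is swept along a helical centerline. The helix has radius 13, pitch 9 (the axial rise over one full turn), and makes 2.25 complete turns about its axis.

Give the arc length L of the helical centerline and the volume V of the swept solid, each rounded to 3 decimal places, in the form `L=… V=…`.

L=184.895 V=2940.635

2πR = 2π·13 = 81.681409
per-turn = √(81.681409² + 9²) = √(6671.8526 + 81) = √6752.8526 = 82.175742
L = 2.25 × 82.175742 = 184.895420
V = π·2.25² × L = 15.904313 × 184.895420 = 2940.634589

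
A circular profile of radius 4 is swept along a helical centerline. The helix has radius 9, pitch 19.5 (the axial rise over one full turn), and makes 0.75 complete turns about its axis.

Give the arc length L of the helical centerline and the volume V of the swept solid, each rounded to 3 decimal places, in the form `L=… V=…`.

2πR = 2π·9 = 56.548668
per-turn = √(56.548668² + 19.5²) = √(3197.7518 + 380.25) = √3578.0018 = 59.816401
L = 0.75 × 59.816401 = 44.862301
V = π·4² × L = 50.265482 × 44.862301 = 2255.025191

L=44.862 V=2255.025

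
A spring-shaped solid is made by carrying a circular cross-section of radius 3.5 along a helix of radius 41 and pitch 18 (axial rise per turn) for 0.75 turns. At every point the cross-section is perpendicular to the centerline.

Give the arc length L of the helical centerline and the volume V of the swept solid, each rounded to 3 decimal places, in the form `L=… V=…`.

L=193.679 V=7453.642

2πR = 2π·41 = 257.610598
per-turn = √(257.610598² + 18²) = √(66363.2200 + 324) = √66687.2200 = 258.238688
L = 0.75 × 258.238688 = 193.679016
V = π·3.5² × L = 38.484510 × 193.679016 = 7453.642030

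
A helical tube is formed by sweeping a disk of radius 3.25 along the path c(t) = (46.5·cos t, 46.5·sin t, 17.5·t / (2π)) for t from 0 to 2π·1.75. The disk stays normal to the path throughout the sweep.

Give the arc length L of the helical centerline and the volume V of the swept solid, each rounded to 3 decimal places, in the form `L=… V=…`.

2πR = 2π·46.5 = 292.168117
per-turn = √(292.168117² + 17.5²) = √(85362.2085 + 306.25) = √85668.4585 = 292.691746
L = 1.75 × 292.691746 = 512.210556
V = π·3.25² × L = 33.183072 × 512.210556 = 16996.719978

L=512.211 V=16996.720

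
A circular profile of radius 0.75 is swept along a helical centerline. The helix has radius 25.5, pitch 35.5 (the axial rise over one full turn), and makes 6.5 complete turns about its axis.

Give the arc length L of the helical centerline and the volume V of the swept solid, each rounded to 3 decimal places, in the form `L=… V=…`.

L=1066.695 V=1885.006

2πR = 2π·25.5 = 160.221225
per-turn = √(160.221225² + 35.5²) = √(25670.8410 + 1260.25) = √26931.0910 = 164.106950
L = 6.5 × 164.106950 = 1066.695175
V = π·0.75² × L = 1.767146 × 1066.695175 = 1885.005971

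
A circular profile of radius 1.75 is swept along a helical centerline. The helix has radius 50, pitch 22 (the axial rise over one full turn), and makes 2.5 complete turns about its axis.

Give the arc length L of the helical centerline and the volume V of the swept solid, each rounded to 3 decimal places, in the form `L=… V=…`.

2πR = 2π·50 = 314.159265
per-turn = √(314.159265² + 22²) = √(98696.0440 + 484) = √99180.0440 = 314.928633
L = 2.5 × 314.928633 = 787.321583
V = π·1.75² × L = 9.621128 × 787.321583 = 7574.921335

L=787.322 V=7574.921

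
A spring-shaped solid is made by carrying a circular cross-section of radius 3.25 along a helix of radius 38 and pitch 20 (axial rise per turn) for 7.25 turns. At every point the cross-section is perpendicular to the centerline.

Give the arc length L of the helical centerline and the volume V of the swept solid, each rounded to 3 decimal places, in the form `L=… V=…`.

L=1737.080 V=57641.650

2πR = 2π·38 = 238.761042
per-turn = √(238.761042² + 20²) = √(57006.8350 + 400) = √57406.8350 = 239.597235
L = 7.25 × 239.597235 = 1737.079954
V = π·3.25² × L = 33.183072 × 1737.079954 = 57641.649877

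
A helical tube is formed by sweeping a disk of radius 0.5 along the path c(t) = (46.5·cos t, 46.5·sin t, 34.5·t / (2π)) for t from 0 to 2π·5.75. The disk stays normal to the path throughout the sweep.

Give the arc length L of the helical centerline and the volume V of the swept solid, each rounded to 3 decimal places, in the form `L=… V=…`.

2πR = 2π·46.5 = 292.168117
per-turn = √(292.168117² + 34.5²) = √(85362.2085 + 1190.25) = √86552.4585 = 294.197992
L = 5.75 × 294.197992 = 1691.638454
V = π·0.5² × L = 0.785398 × 1691.638454 = 1328.609735

L=1691.638 V=1328.610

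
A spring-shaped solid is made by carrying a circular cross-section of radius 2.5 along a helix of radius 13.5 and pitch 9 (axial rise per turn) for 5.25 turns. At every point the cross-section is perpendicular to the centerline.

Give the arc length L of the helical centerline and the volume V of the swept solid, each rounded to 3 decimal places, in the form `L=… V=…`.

L=447.820 V=8792.934

2πR = 2π·13.5 = 84.823002
per-turn = √(84.823002² + 9²) = √(7194.9416 + 81) = √7275.9416 = 85.299130
L = 5.25 × 85.299130 = 447.820433
V = π·2.5² × L = 19.634954 × 447.820433 = 8792.933648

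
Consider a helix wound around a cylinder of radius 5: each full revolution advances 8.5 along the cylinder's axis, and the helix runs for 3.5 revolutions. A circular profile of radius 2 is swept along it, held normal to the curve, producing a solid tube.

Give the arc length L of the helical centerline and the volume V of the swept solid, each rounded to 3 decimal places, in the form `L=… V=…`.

2πR = 2π·5 = 31.415927
per-turn = √(31.415927² + 8.5²) = √(986.9604 + 72.25) = √1059.2104 = 32.545513
L = 3.5 × 32.545513 = 113.909297
V = π·2² × L = 12.566371 × 113.909297 = 1431.426440

L=113.909 V=1431.426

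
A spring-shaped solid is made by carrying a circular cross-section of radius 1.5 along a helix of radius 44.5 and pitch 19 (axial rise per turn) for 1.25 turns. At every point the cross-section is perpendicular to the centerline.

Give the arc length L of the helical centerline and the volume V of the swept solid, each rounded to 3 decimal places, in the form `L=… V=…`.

L=350.308 V=2476.183

2πR = 2π·44.5 = 279.601746
per-turn = √(279.601746² + 19²) = √(78177.1365 + 361) = √78538.1365 = 280.246564
L = 1.25 × 280.246564 = 350.308205
V = π·1.5² × L = 7.068583 × 350.308205 = 2476.182785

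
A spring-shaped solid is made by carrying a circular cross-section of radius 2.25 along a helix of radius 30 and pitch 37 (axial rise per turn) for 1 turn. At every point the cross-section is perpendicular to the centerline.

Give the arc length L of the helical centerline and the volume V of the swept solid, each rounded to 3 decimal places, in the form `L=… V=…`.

2πR = 2π·30 = 188.495559
per-turn = √(188.495559² + 37²) = √(35530.5758 + 1369) = √36899.5758 = 192.092623
L = 1 × 192.092623 = 192.092623
V = π·2.25² × L = 15.904313 × 192.092623 = 3055.101166

L=192.093 V=3055.101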